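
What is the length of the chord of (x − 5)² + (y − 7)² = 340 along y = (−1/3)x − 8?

Centre (5, 7), r² = 340. Perpendicular distance d from centre to line = |50| / √10 = 50/√10.
Chord = 2√(r² − d²) = 2·√(90) = 6√10.

6√10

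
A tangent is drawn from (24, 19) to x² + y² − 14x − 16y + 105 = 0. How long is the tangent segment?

The centre is (7, 8) and r = 2√2. The square of the distance from P to the centre is 289 + 121 = 410.
By the tangent–radius right angle, tangent length = √(|PO|² − r²) = √402.

√402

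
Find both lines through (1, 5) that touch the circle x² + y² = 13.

2x − 3y = −13 and 3x + 2y = 13

A line y − (5) = m(x − (1)) is tangent when its distance from (0, 0) is √13:
[m·(−1) − (−5)]² = 13(m² + 1)
6m² + 5m − 6 = 0, so m = 2/3 or m = −3/2.
Through (1, 5) these give 2x − 3y = −13 and 3x + 2y = 13.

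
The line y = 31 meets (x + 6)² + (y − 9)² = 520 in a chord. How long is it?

12

Express y = 31 and substitute into the circle:
x² + 12x = 0
x = 0 or x = −12, giving (0, 31) and (−12, 31).
Chord length = distance between (0, 31) and (−12, 31) = √144 = 12.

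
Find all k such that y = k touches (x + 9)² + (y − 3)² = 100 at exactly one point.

k = −7 or k = 13

Tangency holds when the distance from the centre (−9, 3) to the line equals the radius 10:
|0·(−9) + 1·3 − k| / √1 = 10
|k − (3)| = 10, so k = 13 or k = −7.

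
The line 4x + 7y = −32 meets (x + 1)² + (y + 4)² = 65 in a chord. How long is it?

The distance from (−1, −4) to the line is 0/√65, and r² = 65.
Half the chord is √(r² − d²) = √(65), so the full chord is 2√65.

2√65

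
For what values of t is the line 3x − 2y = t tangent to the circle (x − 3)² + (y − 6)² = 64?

For a tangent, require d(centre, line) = r = 8.
|3·3 − 2·6 − t| / √13 = 8
|t − (−3)| = 8√13.

t = −3 ± 8√13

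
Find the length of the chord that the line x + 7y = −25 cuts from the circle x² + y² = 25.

Centre (0, 0), r² = 25. Perpendicular distance d from centre to line = |25| / √50 = 25/√50.
Half the chord is √(r² − d²) = √(25/2), so the full chord is 5√2.

5√2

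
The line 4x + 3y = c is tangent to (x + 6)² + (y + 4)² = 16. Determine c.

c = −56 or c = −16

For a tangent, require d(centre, line) = r = 4.
|4·(−6) + 3·(−4) − c| / √25 = 4
|c − (−36)| = 4·5, so c = −16 or c = −56.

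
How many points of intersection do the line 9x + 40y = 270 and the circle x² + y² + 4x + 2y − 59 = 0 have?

1

d² = (9·(−2) + 40·(−1) − (270))²/1681 = 64; r² = 64.
Since d² = r², the line is tangent.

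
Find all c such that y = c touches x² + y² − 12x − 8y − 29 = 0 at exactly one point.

The line touches the circle iff its distance from (6, 4) is 9:
|0·6 + 1·4 − c| / √1 = 9
|c − (4)| = 9, so c = 13 or c = −5.

c = −5 or c = 13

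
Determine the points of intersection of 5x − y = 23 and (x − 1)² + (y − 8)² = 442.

From the line, y = 5x − 23. Substituting:
26x² − 312x + 520 = 0  ⟹  x² − 12x + 20 = 0
x = 10 or x = 2, giving (10, 27) and (2, −13).

(2, −13) and (10, 27)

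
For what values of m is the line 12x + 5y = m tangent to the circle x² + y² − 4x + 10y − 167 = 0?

m = −183 or m = 181

For a tangent, require d(centre, line) = r = 14.
|12·2 + 5·(−5) − m| / √169 = 14
|m − (−1)| = 14·13, so m = 181 or m = −183.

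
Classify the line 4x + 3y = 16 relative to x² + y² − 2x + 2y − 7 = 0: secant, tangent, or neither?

tangent

Substituting the line into the circle gives 25x² − 170x + 289 = 0.
Δ = 28900 − 28900 = 0.
A repeated root: the line is tangent.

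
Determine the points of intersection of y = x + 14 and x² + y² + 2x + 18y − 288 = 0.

(−20, −6) and (−4, 10)

Substitute y = x + 14:
2x² + 48x + 160 = 0  ⟹  x² + 24x + 80 = 0
x = −4 or x = −20, giving (−4, 10) and (−20, −6).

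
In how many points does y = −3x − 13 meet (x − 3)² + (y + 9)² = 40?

Centre (3, −9), r² = 40. Distance² from centre to line = (13)²/10 = 169/10.
Since d² < r², the line cuts the circle twice.

2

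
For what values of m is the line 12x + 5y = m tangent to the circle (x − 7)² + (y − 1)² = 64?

Tangency holds when the distance from the centre (7, 1) to the line equals the radius 8:
|12·7 + 5·1 − m| / √169 = 8
|m − (89)| = 8·13, so m = 193 or m = −15.

m = −15 or m = 193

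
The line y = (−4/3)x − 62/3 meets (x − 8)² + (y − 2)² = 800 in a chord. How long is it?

40

Substitute y = (−62 − 4x)/3:
25x² + 400x − 2000 = 0  ⟹  x² + 16x − 80 = 0
x = 4 or x = −20, giving (4, −26) and (−20, 6).
Chord length = distance between (4, −26) and (−20, 6) = √1600 = 40.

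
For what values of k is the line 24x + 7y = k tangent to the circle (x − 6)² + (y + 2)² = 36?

Tangency holds when the distance from the centre (6, −2) to the line equals the radius 6:
|24·6 + 7·(−2) − k| / √625 = 6
|k − (130)| = 6·25, so k = 280 or k = −20.

k = −20 or k = 280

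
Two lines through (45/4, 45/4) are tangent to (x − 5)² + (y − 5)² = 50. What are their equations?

x + 7y = 90 and 7x + y = 90

Let a tangent through (45/4, 45/4) have slope m. Its distance from (5, 5) must equal 5√2:
[m·(−25/4) − (−25/4)]² = 50(m² + 1)
7m² + 50m + 7 = 0, so m = −1/7 or m = −7.
With m = −1/7: x + 7y = 90. With m = −7: 7x + y = 90.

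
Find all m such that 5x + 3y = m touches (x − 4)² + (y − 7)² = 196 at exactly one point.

The line touches the circle iff its distance from (4, 7) is 14:
|5·4 + 3·7 − m| / √34 = 14
|m − (41)| = 14√34.

m = 41 ± 14√34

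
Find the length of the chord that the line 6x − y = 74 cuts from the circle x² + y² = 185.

2√37

From the line, y = 6x − 74. Substituting:
37x² − 888x + 5291 = 0  ⟹  x² − 24x + 143 = 0
x = 13 or x = 11, giving (13, 4) and (11, −8).
Chord length = distance between (13, 4) and (11, −8) = √148 = 2√37.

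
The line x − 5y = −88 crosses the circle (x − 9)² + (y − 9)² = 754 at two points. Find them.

Substitute y = (88 + x)/5:
26x² − 364x − 14976 = 0  ⟹  x² − 14x − 576 = 0
x = 32 or x = −18, giving (32, 24) and (−18, 14).

(−18, 14) and (32, 24)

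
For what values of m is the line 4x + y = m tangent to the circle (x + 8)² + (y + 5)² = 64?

m = −37 ± 8√17

The line touches the circle iff its distance from (−8, −5) is 8:
|4·(−8) + 1·(−5) − m| / √17 = 8
|m − (−37)| = 8√17.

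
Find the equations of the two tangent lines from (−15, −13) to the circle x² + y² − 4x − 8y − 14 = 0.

A line y − (−13) = m(x − (−15)) is tangent when its distance from (2, 4) is √34:
[m·(17) − (17)]² = 34(m² + 1)
15m² − 34m + 15 = 0, so m = 3/5 or m = 5/3.
Through (−15, −13) these give 3x − 5y = 20 and 5x − 3y = −36.

3x − 5y = 20 and 5x − 3y = −36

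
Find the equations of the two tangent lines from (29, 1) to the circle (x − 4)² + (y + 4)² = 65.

x + 8y = 37 and 4x − 7y = 109

Let a tangent through (29, 1) have slope m. Its distance from (4, −4) must equal √65:
[m·(−25) − (−5)]² = 65(m² + 1)
56m² − 25m − 4 = 0, so m = −1/8 or m = 4/7.
Through (29, 1) these give x + 8y = 37 and 4x − 7y = 109.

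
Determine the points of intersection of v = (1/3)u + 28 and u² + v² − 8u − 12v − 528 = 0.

Express v = (84 + u)/3 and substitute into the circle:
10u² + 60u − 720 = 0  ⟹  u² + 6u − 72 = 0
u = 6 or u = −12, giving (6, 30) and (−12, 24).

(−12, 24) and (6, 30)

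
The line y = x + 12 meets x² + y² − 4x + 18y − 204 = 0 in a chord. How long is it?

The distance from (2, −9) to the line is 23/√2, and r² = 289.
Half the chord is √(r² − d²) = √(49/2), so the full chord is 7√2.

7√2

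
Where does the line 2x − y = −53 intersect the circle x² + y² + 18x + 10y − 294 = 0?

(−29, −5) and (−21, 11)

Substitute y = 2x + 53:
5x² + 250x + 3045 = 0  ⟹  x² + 50x + 609 = 0
x = −21 or x = −29, giving (−21, 11) and (−29, −5).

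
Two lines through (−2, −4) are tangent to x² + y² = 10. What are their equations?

x − 3y = 10 and 3x + y = −10

A line y − (−4) = m(x − (−2)) is tangent when its distance from (0, 0) is √10:
[m·(2) − (4)]² = 10(m² + 1)
3m² + 8m − 3 = 0, so m = 1/3 or m = −3.
Through (−2, −4) these give x − 3y = 10 and 3x + y = −10.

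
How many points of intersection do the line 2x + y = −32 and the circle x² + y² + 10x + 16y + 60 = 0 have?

0

d² = (2·(−5) + 1·(−8) − (−32))²/5 = 196/5; r² = 29.
Since d² > r², the line lies outside the circle.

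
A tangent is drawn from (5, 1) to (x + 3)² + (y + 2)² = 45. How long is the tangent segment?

With centre O = (−3, −2), |OP|² = 73 and r² = 45.
Power of the point: PT² = |PO|² − r² = 28, so PT = 2√7.

2√7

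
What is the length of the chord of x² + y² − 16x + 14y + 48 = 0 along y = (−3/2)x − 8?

Centre (8, −7), r² = 65. Perpendicular distance d from centre to line = |26| / √13 = 26/√13.
Chord = 2√(r² − d²) = 2·√(13) = 2√13.

2√13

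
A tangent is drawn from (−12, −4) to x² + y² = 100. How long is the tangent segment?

2√15

The centre is (0, 0) and r = 10. The square of the distance from P to the centre is 144 + 16 = 160.
Power of the point: PT² = |PO|² − r² = 60, so PT = 2√15.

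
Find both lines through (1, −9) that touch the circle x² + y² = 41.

4x + 5y = −41 and 5x − 4y = 41

Write the tangent as mx − y + (−9 − m·(1)) = 0 and set its distance from the centre to √41:
[m·(−1) − (9)]² = 41(m² + 1)
20m² − 9m − 20 = 0, so m = −4/5 or m = 5/4.
With m = −4/5: 4x + 5y = −41. With m = 5/4: 5x − 4y = 41.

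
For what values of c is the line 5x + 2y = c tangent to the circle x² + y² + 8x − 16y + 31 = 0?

c = −4 ± 7√29

Tangency holds when the distance from the centre (−4, 8) to the line equals the radius 7:
|5·(−4) + 2·8 − c| / √29 = 7
|c − (−4)| = 7√29.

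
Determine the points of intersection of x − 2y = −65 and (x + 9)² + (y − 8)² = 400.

Express y = (65 + x)/2 and substitute into the circle:
5x² + 170x + 1125 = 0  ⟹  x² + 34x + 225 = 0
x = −9 or x = −25, giving (−9, 28) and (−25, 20).

(−25, 20) and (−9, 28)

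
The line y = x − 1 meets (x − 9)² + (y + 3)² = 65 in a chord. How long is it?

Substitute y = x − 1:
2x² − 14x + 20 = 0  ⟹  x² − 7x + 10 = 0
x = 5 or x = 2, giving (5, 4) and (2, 1).
Chord length = distance between (5, 4) and (2, 1) = √18 = 3√2.

3√2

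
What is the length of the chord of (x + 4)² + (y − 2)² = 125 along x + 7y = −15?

15√2

From the line, y = (−15 − x)/7. Substituting:
50x² + 450x − 4500 = 0  ⟹  x² + 9x − 90 = 0
x = 6 or x = −15, giving (6, −3) and (−15, 0).
Chord length = distance between (6, −3) and (−15, 0) = √450 = 15√2.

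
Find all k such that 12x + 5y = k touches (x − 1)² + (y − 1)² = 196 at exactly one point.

k = −165 or k = 199

For a tangent, require d(centre, line) = r = 14.
|12·1 + 5·1 − k| / √169 = 14
|k − (17)| = 14·13, so k = 199 or k = −165.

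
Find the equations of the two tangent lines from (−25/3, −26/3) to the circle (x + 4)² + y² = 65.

x − 8y = 61 and 7x + 4y = −93

Let a tangent through (−25/3, −26/3) have slope m. Its distance from (−4, 0) must equal √65:
(13/3m − (26/3))² = 65(m² + 1)
32m² + 52m − 7 = 0, so m = 1/8 or m = −7/4.
With m = 1/8: x − 8y = 61. With m = −7/4: 7x + 4y = −93.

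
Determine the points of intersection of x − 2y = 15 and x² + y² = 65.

(−1, −8) and (7, −4)

From the line, y = (−15 + x)/2. Substituting:
5x² − 30x − 35 = 0  ⟹  x² − 6x − 7 = 0
x = 7 or x = −1, giving (7, −4) and (−1, −8).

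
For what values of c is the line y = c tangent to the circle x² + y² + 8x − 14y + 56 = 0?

c = 4 or c = 10

Tangency holds when the distance from the centre (−4, 7) to the line equals the radius 3:
|0·(−4) + 1·7 − c| / √1 = 3
|c − (7)| = 3, so c = 10 or c = 4.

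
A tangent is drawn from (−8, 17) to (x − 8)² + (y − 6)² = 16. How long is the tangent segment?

The centre is (8, 6) and r = 4. The square of the distance from P to the centre is 256 + 121 = 377.
By the tangent–radius right angle, tangent length = √(|PO|² − r²) = √361 = 19.

19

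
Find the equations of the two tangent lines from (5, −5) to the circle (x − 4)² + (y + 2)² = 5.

A line y − (−5) = m(x − (5)) is tangent when its distance from (4, −2) is √5:
(−1m − (3))² = 5(m² + 1)
2m² − 3m − 2 = 0, so m = −1/2 or m = 2.
With m = −1/2: x + 2y = −5. With m = 2: 2x − y = 15.

x + 2y = −5 and 2x − y = 15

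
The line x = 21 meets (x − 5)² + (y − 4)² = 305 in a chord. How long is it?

The line gives x = 21. Substituting into the circle:
y² − 8y − 33 = 0
y = 11 or y = −3, giving (21, 11) and (21, −3).
Chord length = distance between (21, 11) and (21, −3) = √196 = 14.

14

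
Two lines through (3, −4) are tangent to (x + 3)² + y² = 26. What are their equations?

Write the tangent as mx − y + (−4 − m·(3)) = 0 and set its distance from the centre to √26:
(−6m − (4))² = 26(m² + 1)
5m² + 24m − 5 = 0, so m = −5 or m = 1/5.
Through (3, −4) these give 5x + y = 11 and x − 5y = 23.

5x + y = 11 and x − 5y = 23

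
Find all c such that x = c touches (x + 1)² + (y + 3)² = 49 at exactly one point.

For a tangent, require d(centre, line) = r = 7.
|1·(−1) + 0·(−3) − c| / √1 = 7
|c − (−1)| = 7, so c = 6 or c = −8.

c = −8 or c = 6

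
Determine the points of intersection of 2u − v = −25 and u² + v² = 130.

(−11, 3) and (−9, 7)

From the line, v = 2u + 25. Substituting:
5u² + 100u + 495 = 0  ⟹  u² + 20u + 99 = 0
u = −9 or u = −11, giving (−9, 7) and (−11, 3).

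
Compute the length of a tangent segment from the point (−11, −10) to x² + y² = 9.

Centre (0, 0), r² = 9. |PO|² = (−11)² + (−10)² = 221.
Power of the point: PT² = |PO|² − r² = 212, so PT = 2√53.

2√53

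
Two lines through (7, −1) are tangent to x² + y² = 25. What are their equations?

Let a tangent through (7, −1) have slope m. Its distance from (0, 0) must equal 5:
[m·(−7) − (1)]² = 25(m² + 1)
12m² + 7m − 12 = 0, so m = 3/4 or m = −4/3.
Through (7, −1) these give 3x − 4y = 25 and 4x + 3y = 25.

3x − 4y = 25 and 4x + 3y = 25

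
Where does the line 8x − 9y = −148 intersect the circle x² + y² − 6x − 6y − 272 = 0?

(−14, 4) and (4, 20)

Express y = (148 + 8x)/9 and substitute into the circle:
145x² + 1450x − 8120 = 0  ⟹  x² + 10x − 56 = 0
x = 4 or x = −14, giving (4, 20) and (−14, 4).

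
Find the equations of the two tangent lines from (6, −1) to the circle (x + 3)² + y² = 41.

4x − 5y = 29 and 5x + 4y = 26

Write the tangent as mx − y + (−1 − m·(6)) = 0 and set its distance from the centre to √41:
[m·(−9) − (1)]² = 41(m² + 1)
20m² + 9m − 20 = 0, so m = 4/5 or m = −5/4.
Through (6, −1) these give 4x − 5y = 29 and 5x + 4y = 26.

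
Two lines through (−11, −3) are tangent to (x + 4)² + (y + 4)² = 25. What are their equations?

Write the tangent as mx − y + (−3 − m·(−11)) = 0 and set its distance from the centre to 5:
[m·(7) − (−1)]² = 25(m² + 1)
12m² + 7m − 12 = 0, so m = 3/4 or m = −4/3.
With m = 3/4: 3x − 4y = −21. With m = −4/3: 4x + 3y = −53.

3x − 4y = −21 and 4x + 3y = −53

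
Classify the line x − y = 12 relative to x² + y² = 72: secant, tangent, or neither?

Centre (0, 0), r² = 72. Distance² from centre to line = (−12)²/2 = 72.
Since d² = r², the line is tangent.

tangent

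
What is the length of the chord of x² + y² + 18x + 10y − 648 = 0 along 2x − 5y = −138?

The distance from (−9, −5) to the line is 145/√29, and r² = 754.
Half the chord is √(r² − d²) = √(29), so the full chord is 2√29.

2√29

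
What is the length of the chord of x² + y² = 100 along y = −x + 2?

Express y = −x + 2 and substitute into the circle:
2x² − 4x − 96 = 0  ⟹  x² − 2x − 48 = 0
x = 8 or x = −6, giving (8, −6) and (−6, 8).
Chord length = distance between (8, −6) and (−6, 8) = √392 = 14√2.

14√2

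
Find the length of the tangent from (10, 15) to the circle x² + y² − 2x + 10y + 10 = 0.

√465

Centre (1, −5), r² = 16. |PO|² = (9)² + (20)² = 481.
The tangent meets the radius at right angles, so tangent² = |PO|² − r² = 481 − 16 = 465.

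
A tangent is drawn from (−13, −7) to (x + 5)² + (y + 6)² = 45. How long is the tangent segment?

With centre O = (−5, −6), |OP|² = 65 and r² = 45.
The tangent meets the radius at right angles, so tangent² = |PO|² − r² = 65 − 45 = 20.

2√5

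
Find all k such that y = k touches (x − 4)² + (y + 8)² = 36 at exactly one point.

k = −14 or k = −2

For a tangent, require d(centre, line) = r = 6.
|0·4 + 1·(−8) − k| / √1 = 6
|k − (−8)| = 6, so k = −2 or k = −14.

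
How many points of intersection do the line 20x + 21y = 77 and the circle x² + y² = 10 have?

Substituting the line into the circle gives 841x² − 3080x + 1519 = 0.
Δ = 9486400 − 5109916 = 4376484.
Two real roots: the line is a secant.

2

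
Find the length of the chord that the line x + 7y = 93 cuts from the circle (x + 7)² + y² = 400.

Substitute y = (93 − x)/7:
50x² + 500x − 8550 = 0  ⟹  x² + 10x − 171 = 0
x = 9 or x = −19, giving (9, 12) and (−19, 16).
Chord length = distance between (9, 12) and (−19, 16) = √800 = 20√2.

20√2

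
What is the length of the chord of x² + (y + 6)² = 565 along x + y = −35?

17√2

The distance from (0, −6) to the line is 29/√2, and r² = 565.
Half the chord is √(r² − d²) = √(289/2), so the full chord is 17√2.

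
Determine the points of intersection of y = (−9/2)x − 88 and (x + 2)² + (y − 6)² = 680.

Express y = (−176 − 9x)/2 and substitute into the circle:
85x² + 3400x + 32640 = 0  ⟹  x² + 40x + 384 = 0
x = −16 or x = −24, giving (−16, −16) and (−24, 20).

(−24, 20) and (−16, −16)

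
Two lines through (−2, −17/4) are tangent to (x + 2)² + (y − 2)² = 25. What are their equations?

3x − 4y = 11 and 3x + 4y = −23

A line y − (−17/4) = m(x − (−2)) is tangent when its distance from (−2, 2) is 5:
(0m − (25/4))² = 25(m² + 1)
16m² − 9 = 0, so m = 3/4 or m = −3/4.
With m = 3/4: 3x − 4y = 11. With m = −3/4: 3x + 4y = −23.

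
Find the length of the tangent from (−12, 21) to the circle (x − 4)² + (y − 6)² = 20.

With centre O = (4, 6), |OP|² = 481 and r² = 20.
Power of the point: PT² = |PO|² − r² = 461, so PT = √461.

√461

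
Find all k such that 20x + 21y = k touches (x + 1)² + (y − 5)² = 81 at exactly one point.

For a tangent, require d(centre, line) = r = 9.
|20·(−1) + 21·5 − k| / √841 = 9
|k − (85)| = 9·29, so k = 346 or k = −176.

k = −176 or k = 346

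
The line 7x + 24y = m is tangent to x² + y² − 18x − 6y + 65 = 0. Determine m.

m = 10 or m = 260

For a tangent, require d(centre, line) = r = 5.
|7·9 + 24·3 − m| / √625 = 5
|m − (135)| = 5·25, so m = 260 or m = 10.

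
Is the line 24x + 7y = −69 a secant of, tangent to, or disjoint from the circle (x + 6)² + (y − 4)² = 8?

d² = (24·(−6) + 7·4 − (−69))²/625 = 2209/625; r² = 8.
Since d² < r², the line cuts the circle twice.

secant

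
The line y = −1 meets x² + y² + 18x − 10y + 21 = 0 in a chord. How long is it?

14

From the line, y = −1. Substituting:
x² + 18x + 32 = 0
x = −2 or x = −16, giving (−2, −1) and (−16, −1).
Chord length = distance between (−2, −1) and (−16, −1) = √196 = 14.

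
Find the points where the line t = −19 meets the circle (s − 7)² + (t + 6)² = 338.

Substitute t = −19:
s² − 14s − 120 = 0
s = 20 or s = −6, giving (20, −19) and (−6, −19).

(−6, −19) and (20, −19)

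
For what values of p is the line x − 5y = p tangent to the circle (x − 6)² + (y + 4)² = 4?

p = 26 ± 2√26

For a tangent, require d(centre, line) = r = 2.
|1·6 − 5·(−4) − p| / √26 = 2
|p − (26)| = 2√26.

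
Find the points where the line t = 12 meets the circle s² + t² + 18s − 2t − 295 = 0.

Substitute t = 12:
s² + 18s − 175 = 0
s = 7 or s = −25, giving (7, 12) and (−25, 12).

(−25, 12) and (7, 12)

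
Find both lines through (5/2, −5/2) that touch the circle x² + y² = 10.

Let a tangent through (5/2, −5/2) have slope m. Its distance from (0, 0) must equal √10:
(−5/2m − (5/2))² = 10(m² + 1)
3m² − 10m + 3 = 0, so m = 1/3 or m = 3.
With m = 1/3: x − 3y = 10. With m = 3: 3x − y = 10.

x − 3y = 10 and 3x − y = 10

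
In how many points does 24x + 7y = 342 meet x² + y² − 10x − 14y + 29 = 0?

0

d² = (24·5 + 7·7 − (342))²/625 = 29929/625; r² = 45.
Since d² > r², the line lies outside the circle.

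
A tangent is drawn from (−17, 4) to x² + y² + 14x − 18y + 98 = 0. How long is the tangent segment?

√93

Centre (−7, 9), r² = 32. |PO|² = (−10)² + (−5)² = 125.
The tangent meets the radius at right angles, so tangent² = |PO|² − r² = 125 − 32 = 93.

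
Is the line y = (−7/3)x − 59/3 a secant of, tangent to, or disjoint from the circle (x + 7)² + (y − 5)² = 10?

disjoint

Substituting the line into the circle gives 58x² + 1162x + 5827 = 0.
Δ = 1350244 − 1351864 = −1620.
No real roots: the line does not meet the circle.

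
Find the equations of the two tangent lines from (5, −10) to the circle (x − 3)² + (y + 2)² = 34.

5x − 3y = 55 and 3x + 5y = −35

A line y − (−10) = m(x − (5)) is tangent when its distance from (3, −2) is √34:
[m·(−2) − (8)]² = 34(m² + 1)
15m² − 16m − 15 = 0, so m = 5/3 or m = −3/5.
With m = 5/3: 5x − 3y = 55. With m = −3/5: 3x + 5y = −35.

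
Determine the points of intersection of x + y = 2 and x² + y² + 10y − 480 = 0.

From the line, y = −x + 2. Substituting:
2x² − 14x − 456 = 0  ⟹  x² − 7x − 228 = 0
x = 19 or x = −12, giving (19, −17) and (−12, 14).

(−12, 14) and (19, −17)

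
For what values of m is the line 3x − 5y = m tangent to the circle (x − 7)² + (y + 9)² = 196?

m = 66 ± 14√34

Tangency holds when the distance from the centre (7, −9) to the line equals the radius 14:
|3·7 − 5·(−9) − m| / √34 = 14
|m − (66)| = 14√34.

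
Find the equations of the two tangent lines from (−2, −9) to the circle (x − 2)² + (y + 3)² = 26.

5x + y = −19 and x − 5y = 43

A line y − (−9) = m(x − (−2)) is tangent when its distance from (2, −3) is √26:
(4m − (6))² = 26(m² + 1)
5m² + 24m − 5 = 0, so m = −5 or m = 1/5.
Through (−2, −9) these give 5x + y = −19 and x − 5y = 43.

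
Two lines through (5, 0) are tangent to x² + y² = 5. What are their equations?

x − 2y = 5 and x + 2y = 5

Let a tangent through (5, 0) have slope m. Its distance from (0, 0) must equal √5:
(−5m − (0))² = 5(m² + 1)
4m² − 1 = 0, so m = 1/2 or m = −1/2.
Through (5, 0) these give x − 2y = 5 and x + 2y = 5.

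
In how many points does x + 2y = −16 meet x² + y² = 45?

Substituting the line into the circle gives 5x² + 32x + 76 = 0.
Discriminant = (32)² − 4·5·(76) = −496 < 0.
No real roots: the line does not meet the circle.

0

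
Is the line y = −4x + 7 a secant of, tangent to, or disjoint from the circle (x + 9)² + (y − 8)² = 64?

d² = (4·(−9) + 1·8 − (7))²/17 = 1225/17; r² = 64.
Since d² > r², the line lies outside the circle.

disjoint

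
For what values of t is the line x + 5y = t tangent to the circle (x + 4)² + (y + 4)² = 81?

Tangency holds when the distance from the centre (−4, −4) to the line equals the radius 9:
|1·(−4) + 5·(−4) − t| / √26 = 9
|t − (−24)| = 9√26.

t = −24 ± 9√26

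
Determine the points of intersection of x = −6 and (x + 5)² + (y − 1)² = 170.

The line gives x = −6. Substituting into the circle:
y² − 2y − 168 = 0
y = 14 or y = −12, giving (−6, 14) and (−6, −12).

(−6, −12) and (−6, 14)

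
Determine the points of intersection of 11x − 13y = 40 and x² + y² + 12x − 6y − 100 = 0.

Substitute y = (−40 + 11x)/13:
290x² + 290x − 12180 = 0  ⟹  x² + x − 42 = 0
x = 6 or x = −7, giving (6, 2) and (−7, −9).

(−7, −9) and (6, 2)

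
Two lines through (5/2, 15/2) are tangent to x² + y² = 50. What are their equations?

Let a tangent through (5/2, 15/2) have slope m. Its distance from (0, 0) must equal 5√2:
(−5/2m − (−15/2))² = 50(m² + 1)
7m² + 6m − 1 = 0, so m = −1 or m = 1/7.
Through (5/2, 15/2) these give x + y = 10 and x − 7y = −50.

x + y = 10 and x − 7y = −50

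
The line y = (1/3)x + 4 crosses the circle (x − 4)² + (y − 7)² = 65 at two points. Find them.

Express y = (12 + x)/3 and substitute into the circle:
10x² − 90x − 360 = 0  ⟹  x² − 9x − 36 = 0
x = 12 or x = −3, giving (12, 8) and (−3, 3).

(−3, 3) and (12, 8)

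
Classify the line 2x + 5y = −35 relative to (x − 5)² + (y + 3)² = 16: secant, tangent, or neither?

neither

Substituting the line into the circle gives 29x² − 170x + 625 = 0.
Δ = 28900 − 72500 = −43600.
No real roots: the line does not meet the circle.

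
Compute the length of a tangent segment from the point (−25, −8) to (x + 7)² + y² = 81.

√307

Centre (−7, 0), r² = 81. |PO|² = (−18)² + (−8)² = 388.
By the tangent–radius right angle, tangent length = √(|PO|² − r²) = √307.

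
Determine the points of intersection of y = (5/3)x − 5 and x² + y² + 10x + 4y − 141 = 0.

Express y = (−15 + 5x)/3 and substitute into the circle:
34x² − 1224 = 0  ⟹  x² − 36 = 0
x = 6 or x = −6, giving (6, 5) and (−6, −15).

(−6, −15) and (6, 5)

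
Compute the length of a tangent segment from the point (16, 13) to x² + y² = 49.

With centre O = (0, 0), |OP|² = 425 and r² = 49.
Power of the point: PT² = |PO|² − r² = 376, so PT = 2√94.

2√94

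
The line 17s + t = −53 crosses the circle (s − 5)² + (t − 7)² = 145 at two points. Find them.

From the line, t = −17s − 53. Substituting:
290s² + 2030s + 3480 = 0  ⟹  s² + 7s + 12 = 0
s = −3 or s = −4, giving (−3, −2) and (−4, 15).

(−4, 15) and (−3, −2)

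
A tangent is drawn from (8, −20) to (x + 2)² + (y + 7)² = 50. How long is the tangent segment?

The centre is (−2, −7) and r = 5√2. The square of the distance from P to the centre is 100 + 169 = 269.
By the tangent–radius right angle, tangent length = √(|PO|² − r²) = √219.

√219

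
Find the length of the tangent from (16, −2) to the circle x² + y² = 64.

With centre O = (0, 0), |OP|² = 260 and r² = 64.
By the tangent–radius right angle, tangent length = √(|PO|² − r²) = √196 = 14.

14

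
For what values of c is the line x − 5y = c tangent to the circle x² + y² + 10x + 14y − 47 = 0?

c = 30 ± 11√26

The line touches the circle iff its distance from (−5, −7) is 11:
|1·(−5) − 5·(−7) − c| / √26 = 11
|c − (30)| = 11√26.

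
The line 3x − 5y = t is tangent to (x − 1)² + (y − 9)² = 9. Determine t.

t = −42 ± 3√34

For a tangent, require d(centre, line) = r = 3.
|3·1 − 5·9 − t| / √34 = 3
|t − (−42)| = 3√34.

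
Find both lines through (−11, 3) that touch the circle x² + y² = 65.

4x − 7y = −65 and 7x + 4y = −65

Let a tangent through (−11, 3) have slope m. Its distance from (0, 0) must equal √65:
[m·(11) − (−3)]² = 65(m² + 1)
28m² + 33m − 28 = 0, so m = 4/7 or m = −7/4.
With m = 4/7: 4x − 7y = −65. With m = −7/4: 7x + 4y = −65.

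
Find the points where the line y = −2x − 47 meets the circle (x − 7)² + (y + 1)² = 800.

From the line, y = −2x − 47. Substituting:
5x² + 170x + 1365 = 0  ⟹  x² + 34x + 273 = 0
x = −13 or x = −21, giving (−13, −21) and (−21, −5).

(−21, −5) and (−13, −21)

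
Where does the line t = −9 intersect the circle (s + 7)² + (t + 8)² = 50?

(−14, −9) and (0, −9)

From the line, t = −9. Substituting:
s² + 14s = 0
s = 0 or s = −14, giving (0, −9) and (−14, −9).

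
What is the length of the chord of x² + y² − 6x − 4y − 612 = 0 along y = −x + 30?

25√2

Substitute y = −x + 30:
2x² − 62x + 168 = 0  ⟹  x² − 31x + 84 = 0
x = 28 or x = 3, giving (28, 2) and (3, 27).
Chord length = distance between (28, 2) and (3, 27) = √1250 = 25√2.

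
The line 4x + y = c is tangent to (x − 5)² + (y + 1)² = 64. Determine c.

c = 19 ± 8√17

The line touches the circle iff its distance from (5, −1) is 8:
|4·5 + 1·(−1) − c| / √17 = 8
|c − (19)| = 8√17.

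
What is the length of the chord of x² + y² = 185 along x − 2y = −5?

12√5

From the line, y = (5 + x)/2. Substituting:
5x² + 10x − 715 = 0  ⟹  x² + 2x − 143 = 0
x = 11 or x = −13, giving (11, 8) and (−13, −4).
Chord length = distance between (11, 8) and (−13, −4) = √720 = 12√5.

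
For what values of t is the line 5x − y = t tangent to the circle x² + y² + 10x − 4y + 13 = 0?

The line touches the circle iff its distance from (−5, 2) is 4:
|5·(−5) − 1·2 − t| / √26 = 4
|t − (−27)| = 4√26.

t = −27 ± 4√26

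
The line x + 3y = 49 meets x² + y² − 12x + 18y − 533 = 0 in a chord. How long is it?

From the line, y = (49 − x)/3. Substituting:
10x² − 260x + 250 = 0  ⟹  x² − 26x + 25 = 0
x = 25 or x = 1, giving (25, 8) and (1, 16).
Chord length = distance between (25, 8) and (1, 16) = √640 = 8√10.

8√10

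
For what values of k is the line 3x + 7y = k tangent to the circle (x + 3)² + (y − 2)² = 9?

The line touches the circle iff its distance from (−3, 2) is 3:
|3·(−3) + 7·2 − k| / √58 = 3
|k − (5)| = 3√58.

k = 5 ± 3√58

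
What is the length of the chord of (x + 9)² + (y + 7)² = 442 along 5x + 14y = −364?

2√221

Centre (−9, −7), r² = 442. Perpendicular distance d from centre to line = |221| / √221 = 221/√221.
Chord = 2√(r² − d²) = 2·√(221) = 2√221.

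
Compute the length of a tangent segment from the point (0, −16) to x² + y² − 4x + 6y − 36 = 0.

2√31

The centre is (2, −3) and r = 7. The square of the distance from P to the centre is 4 + 169 = 173.
By the tangent–radius right angle, tangent length = √(|PO|² − r²) = √124 = 2√31.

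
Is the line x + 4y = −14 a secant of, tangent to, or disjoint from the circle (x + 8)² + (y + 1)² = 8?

d² = (1·(−8) + 4·(−1) − (−14))²/17 = 4/17; r² = 8.
Since d² < r², the line cuts the circle twice.

secant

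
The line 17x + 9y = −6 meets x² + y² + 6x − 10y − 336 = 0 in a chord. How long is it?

2√370

From the line, y = (−6 − 17x)/9. Substituting:
370x² + 2220x − 26640 = 0  ⟹  x² + 6x − 72 = 0
x = 6 or x = −12, giving (6, −12) and (−12, 22).
Chord length = distance between (6, −12) and (−12, 22) = √1480 = 2√370.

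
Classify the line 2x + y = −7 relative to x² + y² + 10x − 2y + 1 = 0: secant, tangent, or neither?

d² = (2·(−5) + 1·1 − (−7))²/5 = 4/5; r² = 25.
Since d² < r², the line cuts the circle twice.

secant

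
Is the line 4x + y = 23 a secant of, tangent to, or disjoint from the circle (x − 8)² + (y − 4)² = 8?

disjoint

Substituting the line into the circle gives 17x² − 168x + 417 = 0.
Δ = 28224 − 28356 = −132.
No real roots: the line does not meet the circle.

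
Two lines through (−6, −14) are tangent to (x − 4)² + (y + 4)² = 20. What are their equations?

Let a tangent through (−6, −14) have slope m. Its distance from (4, −4) must equal 2√5:
[m·(10) − (10)]² = 20(m² + 1)
2m² − 5m + 2 = 0, so m = 1/2 or m = 2.
Through (−6, −14) these give x − 2y = 22 and 2x − y = 2.

x − 2y = 22 and 2x − y = 2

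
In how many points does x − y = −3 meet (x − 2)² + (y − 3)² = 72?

Centre (2, 3), r² = 72. Distance² from centre to line = (2)²/2 = 2.
Since d² < r², the line cuts the circle twice.

2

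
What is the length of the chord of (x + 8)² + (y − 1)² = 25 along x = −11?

8

The line gives x = −11. Substituting into the circle:
y² − 2y − 15 = 0
y = 5 or y = −3, giving (−11, 5) and (−11, −3).
|(−11, 5) − (−11, −3)| = √((0)² + (8)²) = 8.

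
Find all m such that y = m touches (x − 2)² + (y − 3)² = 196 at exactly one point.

m = −11 or m = 17

Tangency holds when the distance from the centre (2, 3) to the line equals the radius 14:
|0·2 + 1·3 − m| / √1 = 14
|m − (3)| = 14, so m = 17 or m = −11.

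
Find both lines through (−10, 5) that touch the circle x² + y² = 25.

A line y − (5) = m(x − (−10)) is tangent when its distance from (0, 0) is 5:
(10m − (−5))² = 25(m² + 1)
3m² + 4m = 0, so m = −4/3 or m = 0.
Through (−10, 5) these give 4x + 3y = −25 and y = 5.

4x + 3y = −25 and y = 5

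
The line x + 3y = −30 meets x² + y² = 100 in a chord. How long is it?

Substitute y = (−30 − x)/3:
10x² + 60x = 0  ⟹  x² + 6x = 0
x = 0 or x = −6, giving (0, −10) and (−6, −8).
Chord length = distance between (0, −10) and (−6, −8) = √40 = 2√10.

2√10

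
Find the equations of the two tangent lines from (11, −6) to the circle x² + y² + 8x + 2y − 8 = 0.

3x + 4y = 9 and y = −6

Write the tangent as mx − y + (−6 − m·(11)) = 0 and set its distance from the centre to 5:
[m·(−15) − (5)]² = 25(m² + 1)
4m² + 3m = 0, so m = −3/4 or m = 0.
With m = −3/4: 3x + 4y = 9. With m = 0: y = −6.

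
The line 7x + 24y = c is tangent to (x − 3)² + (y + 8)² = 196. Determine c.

For a tangent, require d(centre, line) = r = 14.
|7·3 + 24·(−8) − c| / √625 = 14
|c − (−171)| = 14·25, so c = 179 or c = −521.

c = −521 or c = 179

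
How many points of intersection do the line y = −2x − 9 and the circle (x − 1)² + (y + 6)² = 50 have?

Substituting the line into the circle gives 5x² + 10x − 40 = 0.
Δ = 100 − (−800) = 900.
Two real roots: the line is a secant.

2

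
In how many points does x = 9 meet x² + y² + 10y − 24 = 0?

Substituting the line into the circle gives y² + 10y + 57 = 0.
Δ = 100 − 228 = −128.
No real roots: the line does not meet the circle.

0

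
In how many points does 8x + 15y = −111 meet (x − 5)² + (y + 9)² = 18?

2

Substituting the line into the circle gives 289x² − 2634x + 2151 = 0.
Δ = 6937956 − 2486556 = 4451400.
Two real roots: the line is a secant.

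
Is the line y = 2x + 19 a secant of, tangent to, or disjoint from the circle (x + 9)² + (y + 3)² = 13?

secant

Substituting the line into the circle gives 5x² + 106x + 552 = 0.
Discriminant = (106)² − 4·5·(552) = 196 > 0.
Two real roots: the line is a secant.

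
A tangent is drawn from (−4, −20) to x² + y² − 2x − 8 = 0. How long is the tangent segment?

4√26

With centre O = (1, 0), |OP|² = 425 and r² = 9.
The tangent meets the radius at right angles, so tangent² = |PO|² − r² = 425 − 9 = 416.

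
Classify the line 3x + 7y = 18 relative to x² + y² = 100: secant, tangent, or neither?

secant

Substituting the line into the circle gives 58x² − 108x − 4576 = 0.
Δ = 11664 − (−1061632) = 1073296.
Two real roots: the line is a secant.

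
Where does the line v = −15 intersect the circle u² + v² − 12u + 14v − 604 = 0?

(−19, −15) and (31, −15)

From the line, v = −15. Substituting:
u² − 12u − 589 = 0
u = 31 or u = −19, giving (31, −15) and (−19, −15).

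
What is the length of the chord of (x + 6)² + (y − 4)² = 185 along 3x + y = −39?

7√10

The distance from (−6, 4) to the line is 25/√10, and r² = 185.
Chord = 2√(r² − d²) = 2·√(245/2) = 7√10.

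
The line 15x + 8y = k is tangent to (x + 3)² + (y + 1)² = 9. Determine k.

k = −104 or k = −2

For a tangent, require d(centre, line) = r = 3.
|15·(−3) + 8·(−1) − k| / √289 = 3
|k − (−53)| = 3·17, so k = −2 or k = −104.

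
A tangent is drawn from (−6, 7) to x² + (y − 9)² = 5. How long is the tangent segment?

With centre O = (0, 9), |OP|² = 40 and r² = 5.
By the tangent–radius right angle, tangent length = √(|PO|² − r²) = √35.

√35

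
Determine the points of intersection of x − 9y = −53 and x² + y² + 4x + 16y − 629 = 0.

(−26, 3) and (19, 8)

From the line, y = (53 + x)/9. Substituting:
82x² + 574x − 40508 = 0  ⟹  x² + 7x − 494 = 0
x = 19 or x = −26, giving (19, 8) and (−26, 3).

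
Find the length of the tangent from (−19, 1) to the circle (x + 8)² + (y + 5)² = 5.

The centre is (−8, −5) and r = √5. The square of the distance from P to the centre is 121 + 36 = 157.
The tangent meets the radius at right angles, so tangent² = |PO|² − r² = 157 − 5 = 152.

2√38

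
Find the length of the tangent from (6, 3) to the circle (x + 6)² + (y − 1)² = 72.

2√19

The centre is (−6, 1) and r = 6√2. The square of the distance from P to the centre is 144 + 4 = 148.
By the tangent–radius right angle, tangent length = √(|PO|² − r²) = √76 = 2√19.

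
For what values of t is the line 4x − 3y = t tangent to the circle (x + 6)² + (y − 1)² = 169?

For a tangent, require d(centre, line) = r = 13.
|4·(−6) − 3·1 − t| / √25 = 13
|t − (−27)| = 13·5, so t = 38 or t = −92.

t = −92 or t = 38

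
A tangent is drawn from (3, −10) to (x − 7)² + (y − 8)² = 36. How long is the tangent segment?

4√19

With centre O = (7, 8), |OP|² = 340 and r² = 36.
By the tangent–radius right angle, tangent length = √(|PO|² − r²) = √304 = 4√19.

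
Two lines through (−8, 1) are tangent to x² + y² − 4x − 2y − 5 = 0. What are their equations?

Write the tangent as mx − y + (1 − m·(−8)) = 0 and set its distance from the centre to √10:
[m·(10) − (0)]² = 10(m² + 1)
9m² − 1 = 0, so m = 1/3 or m = −1/3.
With m = 1/3: x − 3y = −11. With m = −1/3: x + 3y = −5.

x − 3y = −11 and x + 3y = −5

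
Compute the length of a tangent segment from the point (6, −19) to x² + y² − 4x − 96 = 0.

√277

Centre (2, 0), r² = 100. |PO|² = (4)² + (−19)² = 377.
The tangent meets the radius at right angles, so tangent² = |PO|² − r² = 377 − 100 = 277.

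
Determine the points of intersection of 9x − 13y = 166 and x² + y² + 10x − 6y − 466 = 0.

(−9, −19) and (17, −1)

Substitute y = (−166 + 9x)/13:
250x² − 2000x − 38250 = 0  ⟹  x² − 8x − 153 = 0
x = 17 or x = −9, giving (17, −1) and (−9, −19).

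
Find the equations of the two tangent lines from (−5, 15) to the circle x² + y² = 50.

Let a tangent through (−5, 15) have slope m. Its distance from (0, 0) must equal 5√2:
(5m − (−15))² = 50(m² + 1)
m² − 6m − 7 = 0, so m = 7 or m = −1.
Through (−5, 15) these give 7x − y = −50 and x + y = 10.

7x − y = −50 and x + y = 10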